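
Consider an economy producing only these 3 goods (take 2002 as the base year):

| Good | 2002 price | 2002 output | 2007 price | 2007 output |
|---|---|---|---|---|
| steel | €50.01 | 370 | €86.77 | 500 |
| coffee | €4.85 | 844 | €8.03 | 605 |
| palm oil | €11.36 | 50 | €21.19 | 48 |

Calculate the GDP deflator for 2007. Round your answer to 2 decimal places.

Nominal GDP 2007 = 86.77·500 + 8.03·605 + 21.19·48 = 49260.27.
Real GDP 2007 (at 2002 prices) = 50.01·500 + 4.85·605 + 11.36·48 = 28484.53.
Deflator = Nominal/Real × 100 = 49260.27/28484.53 × 100 = 172.937.

172.94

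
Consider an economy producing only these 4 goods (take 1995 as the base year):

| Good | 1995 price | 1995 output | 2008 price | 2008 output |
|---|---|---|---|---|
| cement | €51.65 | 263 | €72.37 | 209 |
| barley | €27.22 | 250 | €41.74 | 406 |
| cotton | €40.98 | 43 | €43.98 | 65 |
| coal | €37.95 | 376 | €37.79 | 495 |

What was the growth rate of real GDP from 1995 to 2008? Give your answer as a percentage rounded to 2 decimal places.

Real GDP 1995 = Nominal GDP 1995 = 51.65·263 + 27.22·250 + 40.98·43 + 37.95·376 = 36420.29.
Real GDP 2008 (at 1995 prices) = 51.65·209 + 27.22·406 + 40.98·65 + 37.95·495 = 43295.12.
Real growth = 43295.12/36420.29 − 1 = 0.1888.

18.88%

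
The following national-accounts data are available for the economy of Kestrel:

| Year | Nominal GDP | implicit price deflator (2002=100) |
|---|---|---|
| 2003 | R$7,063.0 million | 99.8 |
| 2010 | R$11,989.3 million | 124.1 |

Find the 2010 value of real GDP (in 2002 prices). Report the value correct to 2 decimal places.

R$9,661.00 million

Real GDP = Nominal / (implicit price deflator/100) = 11989.3 / 1.241 = 9661.00.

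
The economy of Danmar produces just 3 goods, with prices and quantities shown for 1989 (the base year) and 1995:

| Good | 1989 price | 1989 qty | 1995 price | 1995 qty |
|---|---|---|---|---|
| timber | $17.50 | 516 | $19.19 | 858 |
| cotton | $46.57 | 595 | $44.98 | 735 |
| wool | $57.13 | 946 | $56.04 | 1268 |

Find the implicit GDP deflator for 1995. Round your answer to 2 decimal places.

Nominal GDP 1995 = 19.19·858 + 44.98·735 + 56.04·1268 = 120584.04.
Real GDP 1995 (at 1989 prices) = 17.50·858 + 46.57·735 + 57.13·1268 = 121684.79.
Deflator = Nominal/Real × 100 = 120584.04/121684.79 × 100 = 99.095.

99.10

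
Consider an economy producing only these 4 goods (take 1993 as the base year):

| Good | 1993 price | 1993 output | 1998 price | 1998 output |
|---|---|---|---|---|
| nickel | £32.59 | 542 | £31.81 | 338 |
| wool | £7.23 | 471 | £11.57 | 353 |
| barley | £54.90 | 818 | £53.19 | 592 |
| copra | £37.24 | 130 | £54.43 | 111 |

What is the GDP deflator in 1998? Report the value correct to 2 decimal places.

Nominal GDP 1998 = 31.81·338 + 11.57·353 + 53.19·592 + 54.43·111 = 52366.20.
Real GDP 1998 (at 1993 prices) = 32.59·338 + 7.23·353 + 54.90·592 + 37.24·111 = 50202.05.
Deflator = Nominal/Real × 100 = 52366.20/50202.05 × 100 = 104.311.

104.31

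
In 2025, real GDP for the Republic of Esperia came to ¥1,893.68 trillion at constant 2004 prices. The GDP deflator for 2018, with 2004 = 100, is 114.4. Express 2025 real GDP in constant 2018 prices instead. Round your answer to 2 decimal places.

¥2,166.37 trillion

Real GDP in 2018 prices = Real GDP in 2004 prices × (P_2018/P_2004) = 1893.68 × 1.144 = 2166.37.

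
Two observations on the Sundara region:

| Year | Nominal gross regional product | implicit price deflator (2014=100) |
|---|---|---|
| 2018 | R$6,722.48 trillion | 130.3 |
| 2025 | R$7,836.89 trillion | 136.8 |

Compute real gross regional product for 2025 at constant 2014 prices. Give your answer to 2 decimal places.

R$5,728.72 trillion

Real gross regional product = Nominal / (implicit price deflator/100) = 7836.89 / 1.368 = 5728.72.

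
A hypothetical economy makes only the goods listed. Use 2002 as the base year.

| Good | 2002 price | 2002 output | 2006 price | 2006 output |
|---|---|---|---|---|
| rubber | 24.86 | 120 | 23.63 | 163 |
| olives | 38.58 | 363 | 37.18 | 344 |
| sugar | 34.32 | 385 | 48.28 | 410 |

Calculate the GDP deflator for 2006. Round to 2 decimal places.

Nominal GDP 2006 = 23.63·163 + 37.18·344 + 48.28·410 = 36436.41.
Real GDP 2006 (at 2002 prices) = 24.86·163 + 38.58·344 + 34.32·410 = 31394.90.
Deflator = Nominal/Real × 100 = 36436.41/31394.90 × 100 = 116.058.

116.06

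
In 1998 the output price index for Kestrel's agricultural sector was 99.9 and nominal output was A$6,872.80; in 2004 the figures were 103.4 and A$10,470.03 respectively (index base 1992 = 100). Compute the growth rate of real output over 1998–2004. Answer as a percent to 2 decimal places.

Deflate each year: 1998 → 6872.80/0.999 = 6879.68; 2004 → 10470.03/1.034 = 10125.75.
So real output changed by 10125.75/6879.68 − 1 = 0.4718, i.e. 47.18%.

47.18%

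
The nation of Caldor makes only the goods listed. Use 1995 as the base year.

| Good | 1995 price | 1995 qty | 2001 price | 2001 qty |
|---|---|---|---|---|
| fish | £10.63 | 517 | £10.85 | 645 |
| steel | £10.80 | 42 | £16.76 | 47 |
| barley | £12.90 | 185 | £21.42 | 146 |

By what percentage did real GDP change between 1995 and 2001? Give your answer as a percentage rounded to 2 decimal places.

Real GDP 1995 = Nominal GDP 1995 = 10.63·517 + 10.80·42 + 12.90·185 = 8335.81.
Real GDP 2001 (at 1995 prices) = 10.63·645 + 10.80·47 + 12.90·146 = 9247.35.
Real growth = 9247.35/8335.81 − 1 = 0.1094.

10.94%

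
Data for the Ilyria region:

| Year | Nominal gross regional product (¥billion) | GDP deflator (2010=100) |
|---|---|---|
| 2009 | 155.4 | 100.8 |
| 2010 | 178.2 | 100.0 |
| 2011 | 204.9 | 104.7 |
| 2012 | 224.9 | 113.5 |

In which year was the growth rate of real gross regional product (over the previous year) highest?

2010: real = 178.2/1.000 = 178.20; growth vs 2009 (154.17) = 15.59%.
2011: real = 204.9/1.047 = 195.70; growth vs 2010 (178.20) = 9.82%.
2012: real = 224.9/1.135 = 198.15; growth vs 2011 (195.70) = 1.25%.

2010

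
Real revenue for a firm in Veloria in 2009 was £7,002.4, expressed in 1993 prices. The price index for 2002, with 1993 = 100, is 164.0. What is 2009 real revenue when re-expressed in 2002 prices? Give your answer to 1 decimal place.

Real revenue in 2002 prices = Real revenue in 1993 prices × (P_2002/P_1993) = 7002.4 × 1.640 = 11483.94.

£11,483.9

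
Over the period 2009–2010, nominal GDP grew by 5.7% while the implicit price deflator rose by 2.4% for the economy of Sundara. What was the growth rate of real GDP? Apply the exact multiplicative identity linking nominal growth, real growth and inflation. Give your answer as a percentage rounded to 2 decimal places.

(1 + g_nom) = (1 + g_real)(1 + π), so g_real = 1.0570 / 1.0240 − 1 = 0.03223.

3.22%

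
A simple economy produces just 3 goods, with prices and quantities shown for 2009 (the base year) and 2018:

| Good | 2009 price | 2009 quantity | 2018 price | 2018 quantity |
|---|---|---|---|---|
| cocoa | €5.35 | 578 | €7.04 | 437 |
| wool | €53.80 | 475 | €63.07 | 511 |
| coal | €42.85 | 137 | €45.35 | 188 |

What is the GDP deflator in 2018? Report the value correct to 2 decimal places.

Nominal GDP 2018 = 7.04·437 + 63.07·511 + 45.35·188 = 43831.05.
Real GDP 2018 (at 2009 prices) = 5.35·437 + 53.80·511 + 42.85·188 = 37885.55.
Deflator = Nominal/Real × 100 = 43831.05/37885.55 × 100 = 115.693.

115.69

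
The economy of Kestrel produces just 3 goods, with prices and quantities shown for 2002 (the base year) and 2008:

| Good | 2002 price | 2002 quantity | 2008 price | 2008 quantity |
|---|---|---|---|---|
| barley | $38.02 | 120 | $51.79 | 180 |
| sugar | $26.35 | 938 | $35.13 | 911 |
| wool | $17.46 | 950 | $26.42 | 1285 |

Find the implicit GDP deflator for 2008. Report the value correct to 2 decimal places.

141.27

Nominal GDP 2008 = 51.79·180 + 35.13·911 + 26.42·1285 = 75275.33.
Real GDP 2008 (at 2002 prices) = 38.02·180 + 26.35·911 + 17.46·1285 = 53284.55.
Deflator = Nominal/Real × 100 = 75275.33/53284.55 × 100 = 141.270.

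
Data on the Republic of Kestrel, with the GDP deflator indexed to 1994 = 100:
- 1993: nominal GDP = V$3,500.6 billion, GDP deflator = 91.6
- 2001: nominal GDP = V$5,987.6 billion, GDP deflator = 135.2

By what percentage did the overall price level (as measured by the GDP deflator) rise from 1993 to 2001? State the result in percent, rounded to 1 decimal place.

Price-level change = 135.2 / 91.6 − 1 = 0.4760.

47.6%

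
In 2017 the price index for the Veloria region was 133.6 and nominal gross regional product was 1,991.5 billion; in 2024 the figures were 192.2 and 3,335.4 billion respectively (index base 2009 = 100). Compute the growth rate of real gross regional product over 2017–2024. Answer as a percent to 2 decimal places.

Real gross regional product 2017 = 1991.5 / 1.336 = 1490.64.
Real gross regional product 2024 = 3335.4 / 1.922 = 1735.38.
Real growth = 1735.38 / 1490.64 − 1 = 0.1642.

16.42%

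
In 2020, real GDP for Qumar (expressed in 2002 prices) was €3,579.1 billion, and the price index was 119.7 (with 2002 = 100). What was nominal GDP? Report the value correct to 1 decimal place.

€4,284.2 billion

Nominal GDP = Real × (price index/100) = 3579.1 × 1.197 = 4284.18.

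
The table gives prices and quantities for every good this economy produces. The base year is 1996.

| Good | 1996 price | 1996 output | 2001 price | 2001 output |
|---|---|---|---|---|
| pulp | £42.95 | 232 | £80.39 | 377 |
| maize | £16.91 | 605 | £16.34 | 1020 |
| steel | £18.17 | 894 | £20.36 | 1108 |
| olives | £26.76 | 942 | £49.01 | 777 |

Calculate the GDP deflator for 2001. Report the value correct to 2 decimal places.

144.71

Nominal GDP 2001 = 80.39·377 + 16.34·1020 + 20.36·1108 + 49.01·777 = 107613.48.
Real GDP 2001 (at 1996 prices) = 42.95·377 + 16.91·1020 + 18.17·1108 + 26.76·777 = 74365.23.
Deflator = Nominal/Real × 100 = 107613.48/74365.23 × 100 = 144.709.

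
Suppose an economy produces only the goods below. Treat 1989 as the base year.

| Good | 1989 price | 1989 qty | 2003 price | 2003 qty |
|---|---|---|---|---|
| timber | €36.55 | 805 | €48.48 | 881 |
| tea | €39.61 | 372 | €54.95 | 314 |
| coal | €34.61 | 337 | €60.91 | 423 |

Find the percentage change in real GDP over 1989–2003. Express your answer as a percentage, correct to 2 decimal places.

6.19%

Real GDP 1989 = Nominal GDP 1989 = 36.55·805 + 39.61·372 + 34.61·337 = 55821.24.
Real GDP 2003 (at 1989 prices) = 36.55·881 + 39.61·314 + 34.61·423 = 59278.12.
Real growth = 59278.12/55821.24 − 1 = 0.0619.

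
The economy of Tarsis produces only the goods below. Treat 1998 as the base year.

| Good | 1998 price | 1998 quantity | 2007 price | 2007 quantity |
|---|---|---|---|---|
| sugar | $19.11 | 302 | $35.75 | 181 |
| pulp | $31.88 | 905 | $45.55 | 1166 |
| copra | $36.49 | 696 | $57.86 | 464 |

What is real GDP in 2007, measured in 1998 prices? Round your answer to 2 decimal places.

Real GDP 2007 = Σ (p_1998 × q_2007) = 19.11·181 + 31.88·1166 + 36.49·464 = 57562.35.

$57562.35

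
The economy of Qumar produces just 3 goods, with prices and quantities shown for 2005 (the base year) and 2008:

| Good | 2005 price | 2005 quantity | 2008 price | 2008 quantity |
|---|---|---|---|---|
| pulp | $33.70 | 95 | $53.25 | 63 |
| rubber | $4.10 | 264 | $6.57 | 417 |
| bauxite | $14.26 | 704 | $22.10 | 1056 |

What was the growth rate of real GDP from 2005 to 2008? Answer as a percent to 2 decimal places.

31.90%

Real GDP 2005 = Nominal GDP 2005 = 33.70·95 + 4.10·264 + 14.26·704 = 14322.94.
Real GDP 2008 (at 2005 prices) = 33.70·63 + 4.10·417 + 14.26·1056 = 18891.36.
Real growth = 18891.36/14322.94 − 1 = 0.3190.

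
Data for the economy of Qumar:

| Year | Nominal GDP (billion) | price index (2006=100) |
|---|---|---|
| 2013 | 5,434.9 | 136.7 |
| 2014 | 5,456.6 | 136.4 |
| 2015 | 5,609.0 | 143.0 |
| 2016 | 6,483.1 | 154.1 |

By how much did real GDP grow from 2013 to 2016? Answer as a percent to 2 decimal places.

5.82%

Real GDP 2013 = 5434.9/1.367 = 3975.79.
Real GDP 2016 = 6483.1/1.541 = 4207.07.
Change = 4207.07/3975.79 − 1 = 0.0582.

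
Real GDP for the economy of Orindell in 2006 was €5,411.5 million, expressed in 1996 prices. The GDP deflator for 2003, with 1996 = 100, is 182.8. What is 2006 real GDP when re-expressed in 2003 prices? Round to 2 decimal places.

Real GDP in 2003 prices = Real GDP in 1996 prices × (P_2003/P_1996) = 5411.5 × 1.828 = 9892.22.

€9,892.22 million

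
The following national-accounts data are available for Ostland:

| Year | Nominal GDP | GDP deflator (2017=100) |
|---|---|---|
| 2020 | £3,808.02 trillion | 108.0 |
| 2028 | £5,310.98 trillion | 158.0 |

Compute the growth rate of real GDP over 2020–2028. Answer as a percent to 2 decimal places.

-4.67%

Deflate each year: 2020 → 3808.02/1.080 = 3525.94; 2028 → 5310.98/1.580 = 3361.38.
So real GDP changed by 3361.38/3525.94 − 1 = -0.0467, i.e. -4.67%.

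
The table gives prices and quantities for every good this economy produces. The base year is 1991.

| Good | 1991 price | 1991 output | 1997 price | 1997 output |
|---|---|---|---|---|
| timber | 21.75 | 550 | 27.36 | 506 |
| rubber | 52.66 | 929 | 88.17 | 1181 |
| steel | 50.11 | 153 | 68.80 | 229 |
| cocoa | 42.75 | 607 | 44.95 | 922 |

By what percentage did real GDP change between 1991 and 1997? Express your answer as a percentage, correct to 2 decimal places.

Real GDP 1991 = Nominal GDP 1991 = 21.75·550 + 52.66·929 + 50.11·153 + 42.75·607 = 94499.72.
Real GDP 1997 (at 1991 prices) = 21.75·506 + 52.66·1181 + 50.11·229 + 42.75·922 = 124087.65.
Real growth = 124087.65/94499.72 − 1 = 0.3131.

31.31%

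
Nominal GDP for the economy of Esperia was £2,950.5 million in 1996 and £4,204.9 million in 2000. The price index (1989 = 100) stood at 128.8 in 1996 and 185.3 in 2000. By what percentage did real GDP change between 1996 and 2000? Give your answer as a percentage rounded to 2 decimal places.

-0.94%

Deflate each year: 1996 → 2950.5/1.288 = 2290.76; 2000 → 4204.9/1.853 = 2269.24.
So real GDP changed by 2269.24/2290.76 − 1 = -0.0094, i.e. -0.94%.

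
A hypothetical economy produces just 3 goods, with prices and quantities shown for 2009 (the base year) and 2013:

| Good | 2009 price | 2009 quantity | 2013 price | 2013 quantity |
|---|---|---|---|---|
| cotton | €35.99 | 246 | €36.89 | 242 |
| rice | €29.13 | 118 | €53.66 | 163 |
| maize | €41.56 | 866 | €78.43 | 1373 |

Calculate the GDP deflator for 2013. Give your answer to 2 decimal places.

177.76

Nominal GDP 2013 = 36.89·242 + 53.66·163 + 78.43·1373 = 125358.35.
Real GDP 2013 (at 2009 prices) = 35.99·242 + 29.13·163 + 41.56·1373 = 70519.65.
Deflator = Nominal/Real × 100 = 125358.35/70519.65 × 100 = 177.764.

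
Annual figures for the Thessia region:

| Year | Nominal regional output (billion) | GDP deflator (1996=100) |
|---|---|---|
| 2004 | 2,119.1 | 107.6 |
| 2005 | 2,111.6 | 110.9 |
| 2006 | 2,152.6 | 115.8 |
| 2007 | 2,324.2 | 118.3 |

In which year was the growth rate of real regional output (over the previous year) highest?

2007

2005: real = 2111.6/1.109 = 1904.06; growth vs 2004 (1969.42) = -3.32%.
2006: real = 2152.6/1.158 = 1858.89; growth vs 2005 (1904.06) = -2.37%.
2007: real = 2324.2/1.183 = 1964.67; growth vs 2006 (1858.89) = 5.69%.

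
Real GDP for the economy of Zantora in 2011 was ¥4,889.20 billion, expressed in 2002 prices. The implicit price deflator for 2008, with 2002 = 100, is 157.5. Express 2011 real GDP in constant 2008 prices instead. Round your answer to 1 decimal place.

¥7,700.5 billion

Real GDP in 2008 prices = Real GDP in 2002 prices × (P_2008/P_2002) = 4889.20 × 1.575 = 7700.49.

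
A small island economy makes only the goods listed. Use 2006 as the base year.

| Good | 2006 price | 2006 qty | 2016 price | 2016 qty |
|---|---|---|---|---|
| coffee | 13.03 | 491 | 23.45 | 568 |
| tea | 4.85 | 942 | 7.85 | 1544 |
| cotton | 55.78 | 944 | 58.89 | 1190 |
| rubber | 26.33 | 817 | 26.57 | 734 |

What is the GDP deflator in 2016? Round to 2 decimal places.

114.34

Nominal GDP 2016 = 23.45·568 + 7.85·1544 + 58.89·1190 + 26.57·734 = 115021.48.
Real GDP 2016 (at 2006 prices) = 13.03·568 + 4.85·1544 + 55.78·1190 + 26.33·734 = 100593.86.
Deflator = Nominal/Real × 100 = 115021.48/100593.86 × 100 = 114.342.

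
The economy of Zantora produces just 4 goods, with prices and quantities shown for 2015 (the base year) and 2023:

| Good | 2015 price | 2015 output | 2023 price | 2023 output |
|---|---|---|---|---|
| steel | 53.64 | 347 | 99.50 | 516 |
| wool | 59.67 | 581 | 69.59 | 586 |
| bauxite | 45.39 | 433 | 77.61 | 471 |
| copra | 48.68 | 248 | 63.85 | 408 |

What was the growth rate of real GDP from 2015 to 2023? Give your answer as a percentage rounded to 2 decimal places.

22.21%

Real GDP 2015 = Nominal GDP 2015 = 53.64·347 + 59.67·581 + 45.39·433 + 48.68·248 = 85007.86.
Real GDP 2023 (at 2015 prices) = 53.64·516 + 59.67·586 + 45.39·471 + 48.68·408 = 103884.99.
Real growth = 103884.99/85007.86 − 1 = 0.2221.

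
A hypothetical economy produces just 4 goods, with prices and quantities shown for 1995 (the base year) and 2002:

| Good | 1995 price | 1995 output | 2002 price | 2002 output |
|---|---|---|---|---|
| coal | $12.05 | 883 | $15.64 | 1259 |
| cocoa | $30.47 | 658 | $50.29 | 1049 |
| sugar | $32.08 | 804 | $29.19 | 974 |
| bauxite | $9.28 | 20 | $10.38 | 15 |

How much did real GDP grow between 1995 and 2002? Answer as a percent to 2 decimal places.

Real GDP 1995 = Nominal GDP 1995 = 12.05·883 + 30.47·658 + 32.08·804 + 9.28·20 = 56667.33.
Real GDP 2002 (at 1995 prices) = 12.05·1259 + 30.47·1049 + 32.08·974 + 9.28·15 = 78519.10.
Real growth = 78519.10/56667.33 − 1 = 0.3856.

38.56%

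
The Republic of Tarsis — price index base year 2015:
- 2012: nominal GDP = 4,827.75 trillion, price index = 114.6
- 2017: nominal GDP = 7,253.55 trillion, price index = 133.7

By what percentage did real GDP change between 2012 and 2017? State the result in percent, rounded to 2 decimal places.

Real GDP 2012 = 4827.75 / 1.146 = 4212.70.
Real GDP 2017 = 7253.55 / 1.337 = 5425.24.
Real growth = 5425.24 / 4212.70 − 1 = 0.2878.

28.78%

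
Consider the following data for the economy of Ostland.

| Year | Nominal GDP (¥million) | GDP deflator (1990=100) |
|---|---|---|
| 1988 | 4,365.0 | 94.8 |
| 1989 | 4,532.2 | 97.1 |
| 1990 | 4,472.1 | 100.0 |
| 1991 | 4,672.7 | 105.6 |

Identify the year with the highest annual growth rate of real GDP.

1989: real = 4532.2/0.971 = 4667.56; growth vs 1988 (4604.43) = 1.37%.
1990: real = 4472.1/1.000 = 4472.10; growth vs 1989 (4667.56) = -4.19%.
1991: real = 4672.7/1.056 = 4424.91; growth vs 1990 (4472.10) = -1.06%.

1989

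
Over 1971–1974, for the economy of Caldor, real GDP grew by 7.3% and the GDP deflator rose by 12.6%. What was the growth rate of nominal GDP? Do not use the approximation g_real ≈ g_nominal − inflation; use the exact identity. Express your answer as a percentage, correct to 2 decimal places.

20.82%

(1 + g_nom) = (1 + g_real)(1 + π) = 1.0730 × 1.1260 = 1.20820.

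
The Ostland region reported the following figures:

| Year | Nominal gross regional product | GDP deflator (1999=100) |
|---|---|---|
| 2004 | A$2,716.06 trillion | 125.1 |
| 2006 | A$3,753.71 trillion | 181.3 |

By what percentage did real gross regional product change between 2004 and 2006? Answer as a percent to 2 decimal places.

Real gross regional product 2004 = 2716.06 / 1.251 = 2171.11.
Real gross regional product 2006 = 3753.71 / 1.813 = 2070.44.
Real growth = 2070.44 / 2171.11 − 1 = -0.0464.

-4.64%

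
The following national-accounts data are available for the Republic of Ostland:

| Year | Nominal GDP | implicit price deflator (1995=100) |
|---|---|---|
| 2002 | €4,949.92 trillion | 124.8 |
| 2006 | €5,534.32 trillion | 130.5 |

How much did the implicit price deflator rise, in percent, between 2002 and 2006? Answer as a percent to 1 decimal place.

4.6%

Price-level change = 130.5 / 124.8 − 1 = 0.0457.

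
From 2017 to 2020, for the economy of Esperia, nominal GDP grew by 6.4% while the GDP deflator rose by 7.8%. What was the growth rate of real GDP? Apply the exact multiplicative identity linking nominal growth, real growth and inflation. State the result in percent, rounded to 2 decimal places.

(1 + g_nom) = (1 + g_real)(1 + π), so g_real = 1.0640 / 1.0780 − 1 = -0.01299.

-1.30%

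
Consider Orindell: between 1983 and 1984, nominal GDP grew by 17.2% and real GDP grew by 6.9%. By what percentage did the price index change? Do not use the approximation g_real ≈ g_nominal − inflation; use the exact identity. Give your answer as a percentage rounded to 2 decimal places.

9.64%

(1 + g_nom) = (1 + g_real)(1 + π), so π = 1.1720 / 1.0690 − 1 = 0.09635.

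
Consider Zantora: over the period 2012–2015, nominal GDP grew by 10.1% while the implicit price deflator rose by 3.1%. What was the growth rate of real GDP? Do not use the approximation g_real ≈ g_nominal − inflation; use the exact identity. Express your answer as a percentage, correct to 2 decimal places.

(1 + g_nom) = (1 + g_real)(1 + π), so g_real = 1.1010 / 1.0310 − 1 = 0.06790.

6.79%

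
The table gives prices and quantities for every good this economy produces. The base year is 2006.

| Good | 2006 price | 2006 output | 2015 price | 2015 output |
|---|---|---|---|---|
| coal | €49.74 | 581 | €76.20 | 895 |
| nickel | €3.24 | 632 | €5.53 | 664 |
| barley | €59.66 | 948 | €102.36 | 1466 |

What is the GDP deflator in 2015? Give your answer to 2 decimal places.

165.46

Nominal GDP 2015 = 76.20·895 + 5.53·664 + 102.36·1466 = 221930.68.
Real GDP 2015 (at 2006 prices) = 49.74·895 + 3.24·664 + 59.66·1466 = 134130.22.
Deflator = Nominal/Real × 100 = 221930.68/134130.22 × 100 = 165.459.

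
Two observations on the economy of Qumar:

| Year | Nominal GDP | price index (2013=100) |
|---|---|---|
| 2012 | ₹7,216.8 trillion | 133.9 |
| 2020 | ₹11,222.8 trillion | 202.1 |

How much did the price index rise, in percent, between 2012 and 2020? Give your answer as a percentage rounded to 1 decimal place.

50.9%

Price-level change = 202.1 / 133.9 − 1 = 0.5093.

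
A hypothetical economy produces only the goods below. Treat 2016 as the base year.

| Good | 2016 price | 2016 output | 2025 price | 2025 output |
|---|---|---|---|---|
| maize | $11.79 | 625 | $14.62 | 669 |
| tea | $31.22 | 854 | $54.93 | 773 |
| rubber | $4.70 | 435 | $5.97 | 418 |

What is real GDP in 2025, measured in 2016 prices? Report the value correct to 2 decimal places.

Real GDP 2025 = Σ (p_2016 × q_2025) = 11.79·669 + 31.22·773 + 4.70·418 = 33985.17.

$33985.17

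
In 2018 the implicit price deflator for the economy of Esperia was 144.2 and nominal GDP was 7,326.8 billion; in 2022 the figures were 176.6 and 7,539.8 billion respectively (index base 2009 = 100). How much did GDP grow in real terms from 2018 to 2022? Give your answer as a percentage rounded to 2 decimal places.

Deflate each year: 2018 → 7326.8/1.442 = 5081.00; 2022 → 7539.8/1.766 = 4269.42.
So real GDP changed by 4269.42/5081.00 − 1 = -0.1597, i.e. -15.97%.

-15.97%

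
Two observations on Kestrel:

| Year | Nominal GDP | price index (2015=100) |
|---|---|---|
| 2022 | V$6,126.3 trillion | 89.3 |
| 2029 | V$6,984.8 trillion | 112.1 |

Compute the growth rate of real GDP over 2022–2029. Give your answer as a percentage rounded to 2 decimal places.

-9.18%

Deflate each year: 2022 → 6126.3/0.893 = 6860.36; 2029 → 6984.8/1.121 = 6230.87.
So real GDP changed by 6230.87/6860.36 − 1 = -0.0918, i.e. -9.18%.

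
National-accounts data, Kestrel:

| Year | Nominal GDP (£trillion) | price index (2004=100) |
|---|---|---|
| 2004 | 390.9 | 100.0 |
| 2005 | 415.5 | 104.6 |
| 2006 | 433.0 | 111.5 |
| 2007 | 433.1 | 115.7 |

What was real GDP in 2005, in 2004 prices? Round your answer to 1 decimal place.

£397.2 trillion

Real GDP 2005 = 415.5 / 1.046 = 397.23.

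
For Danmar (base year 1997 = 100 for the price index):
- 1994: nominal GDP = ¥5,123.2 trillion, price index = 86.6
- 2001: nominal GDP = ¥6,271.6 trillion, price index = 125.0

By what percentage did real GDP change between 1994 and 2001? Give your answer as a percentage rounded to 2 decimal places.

-15.19%

Real GDP 1994 = 5123.2 / 0.866 = 5915.94.
Real GDP 2001 = 6271.6 / 1.250 = 5017.28.
Real growth = 5017.28 / 5915.94 − 1 = -0.1519.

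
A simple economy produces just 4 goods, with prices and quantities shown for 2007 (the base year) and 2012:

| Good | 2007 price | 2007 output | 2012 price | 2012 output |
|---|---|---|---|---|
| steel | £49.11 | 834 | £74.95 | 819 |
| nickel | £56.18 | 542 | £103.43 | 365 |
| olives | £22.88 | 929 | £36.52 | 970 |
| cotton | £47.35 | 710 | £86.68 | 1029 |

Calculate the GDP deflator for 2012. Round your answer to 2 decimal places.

Nominal GDP 2012 = 74.95·819 + 103.43·365 + 36.52·970 + 86.68·1029 = 223754.12.
Real GDP 2012 (at 2007 prices) = 49.11·819 + 56.18·365 + 22.88·970 + 47.35·1029 = 131643.54.
Deflator = Nominal/Real × 100 = 223754.12/131643.54 × 100 = 169.970.

169.97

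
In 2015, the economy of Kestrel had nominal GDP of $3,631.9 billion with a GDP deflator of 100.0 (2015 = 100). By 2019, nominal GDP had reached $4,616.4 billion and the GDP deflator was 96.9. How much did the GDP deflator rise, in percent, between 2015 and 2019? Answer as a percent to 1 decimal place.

-3.1%

Price-level change = 96.9 / 100.0 − 1 = -0.0310.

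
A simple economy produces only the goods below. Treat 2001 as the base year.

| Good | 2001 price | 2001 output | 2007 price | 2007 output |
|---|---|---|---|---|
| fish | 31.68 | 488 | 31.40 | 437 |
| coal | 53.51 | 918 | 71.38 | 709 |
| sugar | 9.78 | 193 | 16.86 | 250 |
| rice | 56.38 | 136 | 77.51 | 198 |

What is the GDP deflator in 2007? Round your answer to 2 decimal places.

128.29

Nominal GDP 2007 = 31.40·437 + 71.38·709 + 16.86·250 + 77.51·198 = 83892.20.
Real GDP 2007 (at 2001 prices) = 31.68·437 + 53.51·709 + 9.78·250 + 56.38·198 = 65390.99.
Deflator = Nominal/Real × 100 = 83892.20/65390.99 × 100 = 128.293.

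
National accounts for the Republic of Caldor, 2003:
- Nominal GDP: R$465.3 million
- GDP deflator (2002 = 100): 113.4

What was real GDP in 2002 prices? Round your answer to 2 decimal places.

R$410.32 million

Real GDP = Nominal / (GDP deflator/100) = 465.3 / 1.134 = 410.32.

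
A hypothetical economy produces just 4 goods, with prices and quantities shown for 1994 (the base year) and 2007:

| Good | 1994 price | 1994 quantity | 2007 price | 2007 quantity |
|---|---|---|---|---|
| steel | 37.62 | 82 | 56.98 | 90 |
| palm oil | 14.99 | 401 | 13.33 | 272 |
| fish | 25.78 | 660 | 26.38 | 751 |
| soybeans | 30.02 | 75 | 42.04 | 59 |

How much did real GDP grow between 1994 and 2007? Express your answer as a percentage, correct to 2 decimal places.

0.82%

Real GDP 1994 = Nominal GDP 1994 = 37.62·82 + 14.99·401 + 25.78·660 + 30.02·75 = 28362.13.
Real GDP 2007 (at 1994 prices) = 37.62·90 + 14.99·272 + 25.78·751 + 30.02·59 = 28595.04.
Real growth = 28595.04/28362.13 − 1 = 0.0082.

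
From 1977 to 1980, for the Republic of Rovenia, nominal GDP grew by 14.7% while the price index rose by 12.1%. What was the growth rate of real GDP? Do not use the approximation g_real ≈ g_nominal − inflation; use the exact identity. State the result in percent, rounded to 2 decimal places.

(1 + g_nom) = (1 + g_real)(1 + π), so g_real = 1.1470 / 1.1210 − 1 = 0.02319.

2.32%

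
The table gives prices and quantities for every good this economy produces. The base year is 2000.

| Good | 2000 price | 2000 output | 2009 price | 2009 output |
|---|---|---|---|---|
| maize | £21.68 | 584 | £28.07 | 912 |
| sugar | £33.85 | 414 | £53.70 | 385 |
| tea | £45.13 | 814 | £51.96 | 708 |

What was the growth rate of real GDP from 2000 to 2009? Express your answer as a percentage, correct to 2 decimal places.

2.12%

Real GDP 2000 = Nominal GDP 2000 = 21.68·584 + 33.85·414 + 45.13·814 = 63410.84.
Real GDP 2009 (at 2000 prices) = 21.68·912 + 33.85·385 + 45.13·708 = 64756.45.
Real growth = 64756.45/63410.84 − 1 = 0.0212.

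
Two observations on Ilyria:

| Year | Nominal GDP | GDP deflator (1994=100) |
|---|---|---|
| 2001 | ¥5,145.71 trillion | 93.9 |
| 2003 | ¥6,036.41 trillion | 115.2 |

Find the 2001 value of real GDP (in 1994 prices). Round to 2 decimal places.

Real GDP = Nominal / (GDP deflator/100) = 5145.71 / 0.939 = 5479.99.

¥5,479.99 trillion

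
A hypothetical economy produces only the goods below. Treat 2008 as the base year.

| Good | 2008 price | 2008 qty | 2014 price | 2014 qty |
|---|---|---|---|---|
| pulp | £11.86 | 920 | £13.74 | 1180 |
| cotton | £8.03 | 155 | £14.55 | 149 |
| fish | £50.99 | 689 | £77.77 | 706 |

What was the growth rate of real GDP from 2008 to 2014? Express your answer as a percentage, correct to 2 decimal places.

Real GDP 2008 = Nominal GDP 2008 = 11.86·920 + 8.03·155 + 50.99·689 = 47287.96.
Real GDP 2014 (at 2008 prices) = 11.86·1180 + 8.03·149 + 50.99·706 = 51190.21.
Real growth = 51190.21/47287.96 − 1 = 0.0825.

8.25%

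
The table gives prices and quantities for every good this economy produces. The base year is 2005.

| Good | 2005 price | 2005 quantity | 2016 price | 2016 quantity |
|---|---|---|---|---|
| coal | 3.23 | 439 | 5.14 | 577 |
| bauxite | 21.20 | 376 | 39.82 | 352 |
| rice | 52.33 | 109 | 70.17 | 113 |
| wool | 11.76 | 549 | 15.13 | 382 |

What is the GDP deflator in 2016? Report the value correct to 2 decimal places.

155.54

Nominal GDP 2016 = 5.14·577 + 39.82·352 + 70.17·113 + 15.13·382 = 30691.29.
Real GDP 2016 (at 2005 prices) = 3.23·577 + 21.20·352 + 52.33·113 + 11.76·382 = 19731.72.
Deflator = Nominal/Real × 100 = 30691.29/19731.72 × 100 = 155.543.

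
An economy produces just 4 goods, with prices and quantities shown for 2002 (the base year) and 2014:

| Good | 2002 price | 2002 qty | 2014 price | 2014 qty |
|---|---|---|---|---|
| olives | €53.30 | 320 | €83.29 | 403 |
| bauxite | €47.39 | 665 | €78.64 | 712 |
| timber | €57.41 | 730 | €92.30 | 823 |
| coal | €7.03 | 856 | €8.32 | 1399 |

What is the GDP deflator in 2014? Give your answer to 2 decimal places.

Nominal GDP 2014 = 83.29·403 + 78.64·712 + 92.30·823 + 8.32·1399 = 177160.13.
Real GDP 2014 (at 2002 prices) = 53.30·403 + 47.39·712 + 57.41·823 + 7.03·1399 = 112304.98.
Deflator = Nominal/Real × 100 = 177160.13/112304.98 × 100 = 157.749.

157.75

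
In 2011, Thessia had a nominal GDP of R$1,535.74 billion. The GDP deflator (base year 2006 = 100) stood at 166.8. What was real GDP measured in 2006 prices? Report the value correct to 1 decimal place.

R$920.7 billion

Real GDP = Nominal / (GDP deflator/100) = 1535.74 / 1.668 = 920.71.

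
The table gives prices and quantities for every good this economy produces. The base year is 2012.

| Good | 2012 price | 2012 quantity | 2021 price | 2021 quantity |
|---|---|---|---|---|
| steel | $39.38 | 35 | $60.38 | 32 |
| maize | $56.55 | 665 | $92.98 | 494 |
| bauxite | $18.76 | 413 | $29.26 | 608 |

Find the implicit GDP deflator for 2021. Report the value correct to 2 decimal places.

Nominal GDP 2021 = 60.38·32 + 92.98·494 + 29.26·608 = 65654.36.
Real GDP 2021 (at 2012 prices) = 39.38·32 + 56.55·494 + 18.76·608 = 40601.94.
Deflator = Nominal/Real × 100 = 65654.36/40601.94 × 100 = 161.703.

161.70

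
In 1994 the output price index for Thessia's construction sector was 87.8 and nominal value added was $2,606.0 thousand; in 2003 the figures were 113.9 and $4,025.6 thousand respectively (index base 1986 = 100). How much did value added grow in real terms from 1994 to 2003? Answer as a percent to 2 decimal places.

Real value added 1994 = 2606.0 / 0.878 = 2968.11.
Real value added 2003 = 4025.6 / 1.139 = 3534.33.
Real growth = 3534.33 / 2968.11 − 1 = 0.1908.

19.08%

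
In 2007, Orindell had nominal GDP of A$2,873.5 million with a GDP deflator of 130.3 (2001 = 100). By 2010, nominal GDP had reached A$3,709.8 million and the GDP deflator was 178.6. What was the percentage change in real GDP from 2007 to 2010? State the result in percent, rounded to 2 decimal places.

-5.81%

Deflate each year: 2007 → 2873.5/1.303 = 2205.30; 2010 → 3709.8/1.786 = 2077.16.
So real GDP changed by 2077.16/2205.30 − 1 = -0.0581, i.e. -5.81%.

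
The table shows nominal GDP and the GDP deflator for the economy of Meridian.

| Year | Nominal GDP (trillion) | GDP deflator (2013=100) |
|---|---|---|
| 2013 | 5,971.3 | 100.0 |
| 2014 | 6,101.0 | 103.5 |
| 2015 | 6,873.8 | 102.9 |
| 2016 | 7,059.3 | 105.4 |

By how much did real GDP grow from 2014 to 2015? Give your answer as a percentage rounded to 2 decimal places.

13.32%

Real GDP 2014 = 6101.0/1.035 = 5894.69.
Real GDP 2015 = 6873.8/1.029 = 6680.08.
Change = 6680.08/5894.69 − 1 = 0.1332.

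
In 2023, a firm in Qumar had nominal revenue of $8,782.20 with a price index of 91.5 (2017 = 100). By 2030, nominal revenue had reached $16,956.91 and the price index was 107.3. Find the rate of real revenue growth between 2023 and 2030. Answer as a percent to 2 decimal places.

64.65%

Deflate each year: 2023 → 8782.20/0.915 = 9598.03; 2030 → 16956.91/1.073 = 15803.27.
So real revenue changed by 15803.27/9598.03 − 1 = 0.6465, i.e. 64.65%.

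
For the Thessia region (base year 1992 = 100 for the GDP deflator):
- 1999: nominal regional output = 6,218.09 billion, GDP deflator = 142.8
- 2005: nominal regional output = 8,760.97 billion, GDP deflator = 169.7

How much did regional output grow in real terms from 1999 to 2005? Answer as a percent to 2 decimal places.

Deflate each year: 1999 → 6218.09/1.428 = 4354.40; 2005 → 8760.97/1.697 = 5162.62.
So real regional output changed by 5162.62/4354.40 − 1 = 0.1856, i.e. 18.56%.

18.56%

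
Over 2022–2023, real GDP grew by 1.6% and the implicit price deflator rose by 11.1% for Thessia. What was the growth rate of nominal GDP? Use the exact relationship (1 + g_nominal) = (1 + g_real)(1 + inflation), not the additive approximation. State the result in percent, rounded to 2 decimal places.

12.88%

(1 + g_nom) = (1 + g_real)(1 + π) = 1.0160 × 1.1110 = 1.12878.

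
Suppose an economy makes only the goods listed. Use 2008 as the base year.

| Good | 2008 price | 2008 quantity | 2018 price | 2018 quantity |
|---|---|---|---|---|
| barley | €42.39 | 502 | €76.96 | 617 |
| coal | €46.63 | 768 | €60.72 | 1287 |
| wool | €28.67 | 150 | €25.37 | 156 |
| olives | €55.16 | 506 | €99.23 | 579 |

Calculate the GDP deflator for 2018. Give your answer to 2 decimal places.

152.59

Nominal GDP 2018 = 76.96·617 + 60.72·1287 + 25.37·156 + 99.23·579 = 187042.85.
Real GDP 2018 (at 2008 prices) = 42.39·617 + 46.63·1287 + 28.67·156 + 55.16·579 = 122577.60.
Deflator = Nominal/Real × 100 = 187042.85/122577.60 × 100 = 152.591.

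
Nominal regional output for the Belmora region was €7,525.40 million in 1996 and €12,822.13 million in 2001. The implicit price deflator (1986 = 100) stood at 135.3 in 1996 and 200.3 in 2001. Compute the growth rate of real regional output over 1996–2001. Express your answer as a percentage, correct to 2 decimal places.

15.09%

Deflate each year: 1996 → 7525.40/1.353 = 5562.01; 2001 → 12822.13/2.003 = 6401.46.
So real regional output changed by 6401.46/5562.01 − 1 = 0.1509, i.e. 15.09%.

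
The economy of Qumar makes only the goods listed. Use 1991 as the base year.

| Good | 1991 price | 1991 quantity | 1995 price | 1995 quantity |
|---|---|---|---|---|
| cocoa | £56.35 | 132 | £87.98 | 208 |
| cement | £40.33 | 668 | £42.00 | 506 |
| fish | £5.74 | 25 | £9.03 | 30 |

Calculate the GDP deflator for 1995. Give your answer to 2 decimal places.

Nominal GDP 1995 = 87.98·208 + 42.00·506 + 9.03·30 = 39822.74.
Real GDP 1995 (at 1991 prices) = 56.35·208 + 40.33·506 + 5.74·30 = 32299.98.
Deflator = Nominal/Real × 100 = 39822.74/32299.98 × 100 = 123.290.

123.29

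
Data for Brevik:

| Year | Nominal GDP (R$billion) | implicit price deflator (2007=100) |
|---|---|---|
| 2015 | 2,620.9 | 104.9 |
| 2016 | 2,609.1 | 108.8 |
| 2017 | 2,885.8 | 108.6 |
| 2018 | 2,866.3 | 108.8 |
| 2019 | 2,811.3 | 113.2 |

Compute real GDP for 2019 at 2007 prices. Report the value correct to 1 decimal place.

Real GDP 2019 = 2811.3 / 1.132 = 2483.48.

R$2,483.5 billion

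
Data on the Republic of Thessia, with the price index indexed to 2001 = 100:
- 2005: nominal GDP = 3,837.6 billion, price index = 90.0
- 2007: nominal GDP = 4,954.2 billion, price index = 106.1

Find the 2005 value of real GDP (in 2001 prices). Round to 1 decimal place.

Real GDP = Nominal / (price index/100) = 3837.6 / 0.900 = 4264.00.

4,264.0 billion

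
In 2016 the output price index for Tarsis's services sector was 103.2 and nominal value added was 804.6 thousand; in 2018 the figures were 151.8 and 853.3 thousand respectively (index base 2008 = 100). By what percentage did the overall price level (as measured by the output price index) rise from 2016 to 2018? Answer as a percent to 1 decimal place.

Price-level change = 151.8 / 103.2 − 1 = 0.4709.

47.1%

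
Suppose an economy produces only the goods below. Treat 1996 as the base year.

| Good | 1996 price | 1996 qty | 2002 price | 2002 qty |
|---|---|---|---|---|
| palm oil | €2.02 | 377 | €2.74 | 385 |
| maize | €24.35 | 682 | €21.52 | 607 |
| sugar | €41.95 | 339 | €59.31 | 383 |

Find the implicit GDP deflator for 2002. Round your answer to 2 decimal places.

116.47

Nominal GDP 2002 = 2.74·385 + 21.52·607 + 59.31·383 = 36833.27.
Real GDP 2002 (at 1996 prices) = 2.02·385 + 24.35·607 + 41.95·383 = 31625.00.
Deflator = Nominal/Real × 100 = 36833.27/31625.00 × 100 = 116.469.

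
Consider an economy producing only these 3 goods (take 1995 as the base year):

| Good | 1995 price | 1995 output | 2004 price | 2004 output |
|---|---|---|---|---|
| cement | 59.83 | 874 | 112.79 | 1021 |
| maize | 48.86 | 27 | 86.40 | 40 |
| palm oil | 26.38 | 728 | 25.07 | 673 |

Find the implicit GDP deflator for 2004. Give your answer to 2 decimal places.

167.69

Nominal GDP 2004 = 112.79·1021 + 86.40·40 + 25.07·673 = 135486.70.
Real GDP 2004 (at 1995 prices) = 59.83·1021 + 48.86·40 + 26.38·673 = 80794.57.
Deflator = Nominal/Real × 100 = 135486.70/80794.57 × 100 = 167.693.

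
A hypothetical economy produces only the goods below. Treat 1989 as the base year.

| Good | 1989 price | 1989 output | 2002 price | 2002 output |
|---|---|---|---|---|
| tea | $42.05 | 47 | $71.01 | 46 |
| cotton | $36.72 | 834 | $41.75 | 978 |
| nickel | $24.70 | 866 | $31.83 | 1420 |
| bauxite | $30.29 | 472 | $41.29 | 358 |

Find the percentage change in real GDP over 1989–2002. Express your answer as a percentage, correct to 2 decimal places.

22.66%

Real GDP 1989 = Nominal GDP 1989 = 42.05·47 + 36.72·834 + 24.70·866 + 30.29·472 = 68287.91.
Real GDP 2002 (at 1989 prices) = 42.05·46 + 36.72·978 + 24.70·1420 + 30.29·358 = 83764.28.
Real growth = 83764.28/68287.91 − 1 = 0.2266.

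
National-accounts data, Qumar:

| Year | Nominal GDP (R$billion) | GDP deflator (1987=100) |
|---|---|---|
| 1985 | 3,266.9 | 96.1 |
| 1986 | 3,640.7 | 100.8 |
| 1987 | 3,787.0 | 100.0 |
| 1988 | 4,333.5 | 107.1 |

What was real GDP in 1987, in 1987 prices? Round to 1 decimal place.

R$3,787.0 billion

Real GDP 1987 = 3787.0 / 1.000 = 3787.00.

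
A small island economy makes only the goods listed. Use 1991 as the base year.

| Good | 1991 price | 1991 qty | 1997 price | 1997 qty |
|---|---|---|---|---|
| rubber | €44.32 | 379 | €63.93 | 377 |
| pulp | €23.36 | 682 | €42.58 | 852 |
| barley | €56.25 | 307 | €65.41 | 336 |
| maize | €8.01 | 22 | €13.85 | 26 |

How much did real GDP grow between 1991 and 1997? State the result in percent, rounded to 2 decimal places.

11.05%

Real GDP 1991 = Nominal GDP 1991 = 44.32·379 + 23.36·682 + 56.25·307 + 8.01·22 = 50173.77.
Real GDP 1997 (at 1991 prices) = 44.32·377 + 23.36·852 + 56.25·336 + 8.01·26 = 55719.62.
Real growth = 55719.62/50173.77 − 1 = 0.1105.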